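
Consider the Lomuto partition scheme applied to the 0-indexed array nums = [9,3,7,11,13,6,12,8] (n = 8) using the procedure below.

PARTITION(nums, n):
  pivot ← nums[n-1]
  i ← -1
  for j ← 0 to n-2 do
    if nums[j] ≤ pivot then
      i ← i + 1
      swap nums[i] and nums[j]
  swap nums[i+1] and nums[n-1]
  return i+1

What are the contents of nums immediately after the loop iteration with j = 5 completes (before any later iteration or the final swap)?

pivot=8, i=-1
j=0: 9>8, skip
j=1: 3≤8, i=0, swap(0,1) ⇒ [3,9,7,11,13,6,12,8]
j=2: 7≤8, i=1, swap(1,2) ⇒ [3,7,9,11,13,6,12,8]
j=3: 11>8, skip
j=4: 13>8, skip
j=5: 6≤8, i=2, swap(2,5) ⇒ [3,7,6,11,13,9,12,8]
(after j=5) nums = [3,7,6,11,13,9,12,8]

[3,7,6,11,13,9,12,8]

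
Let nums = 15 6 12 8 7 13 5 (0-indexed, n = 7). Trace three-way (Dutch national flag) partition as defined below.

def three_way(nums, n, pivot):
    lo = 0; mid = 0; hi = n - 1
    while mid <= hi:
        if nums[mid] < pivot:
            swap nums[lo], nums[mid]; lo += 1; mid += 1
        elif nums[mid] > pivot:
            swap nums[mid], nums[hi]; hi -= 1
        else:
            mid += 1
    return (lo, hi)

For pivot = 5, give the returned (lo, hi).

(0, 0)

pivot = 5; lo=0, mid=0, hi=6
nums[mid]=15>5: swap nums[0],nums[6]; hi=5 → 5 6 12 8 7 13 15
nums[mid]=5=5: mid=1
nums[mid]=6>5: swap nums[1],nums[5]; hi=4 → 5 13 12 8 7 6 15
nums[mid]=13>5: swap nums[1],nums[4]; hi=3 → 5 7 12 8 13 6 15
nums[mid]=7>5: swap nums[1],nums[3]; hi=2 → 5 8 12 7 13 6 15
nums[mid]=8>5: swap nums[1],nums[2]; hi=1 → 5 12 8 7 13 6 15
nums[mid]=12>5: swap nums[1],nums[1]; hi=0 → 5 12 8 7 13 6 15
end: lo=0, hi=0; nums = 5 12 8 7 13 6 15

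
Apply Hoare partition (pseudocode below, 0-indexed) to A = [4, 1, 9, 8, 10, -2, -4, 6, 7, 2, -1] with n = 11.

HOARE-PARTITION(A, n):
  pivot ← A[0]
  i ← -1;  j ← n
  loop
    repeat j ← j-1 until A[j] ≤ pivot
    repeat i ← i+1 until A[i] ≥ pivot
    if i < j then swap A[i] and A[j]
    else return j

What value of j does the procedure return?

pivot = A[0] = 4; i = -1, j = 11
j→10 (A[10]=-1≤4), i→0 (A[0]=4≥4); i<j, swap → [-1, 1, 9, 8, 10, -2, -4, 6, 7, 2, 4]
j→9 (A[9]=2≤4), i→2 (A[2]=9≥4); i<j, swap → [-1, 1, 2, 8, 10, -2, -4, 6, 7, 9, 4]
j→6 (A[6]=-4≤4), i→3 (A[3]=8≥4); i<j, swap → [-1, 1, 2, -4, 10, -2, 8, 6, 7, 9, 4]
j→5 (A[5]=-2≤4), i→4 (A[4]=10≥4); i<j, swap → [-1, 1, 2, -4, -2, 10, 8, 6, 7, 9, 4]
j→4, i→5; i≥j, return j=4. A = [-1, 1, 2, -4, -2, 10, 8, 6, 7, 9, 4]

4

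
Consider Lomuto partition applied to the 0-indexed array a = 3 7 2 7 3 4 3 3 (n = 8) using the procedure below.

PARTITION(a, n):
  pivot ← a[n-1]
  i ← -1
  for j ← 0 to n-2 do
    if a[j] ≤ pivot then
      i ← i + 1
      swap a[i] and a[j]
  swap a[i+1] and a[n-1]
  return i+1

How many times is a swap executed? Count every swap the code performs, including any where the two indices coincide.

5

pivot = a[7] = 3; i = -1
j=0: a[0]=3 ≤ 3 → i=0, swap a[0],a[0] (no change) → 3 7 2 7 3 4 3 3
j=1: a[1]=7 > 3 → no swap
j=2: a[2]=2 ≤ 3 → i=1, swap a[1],a[2] → 3 2 7 7 3 4 3 3
j=3: a[3]=7 > 3 → no swap
j=4: a[4]=3 ≤ 3 → i=2, swap a[2],a[4] → 3 2 3 7 7 4 3 3
j=5: a[5]=4 > 3 → no swap
j=6: a[6]=3 ≤ 3 → i=3, swap a[3],a[6] → 3 2 3 3 7 4 7 3
final swap a[4],a[7] → 3 2 3 3 3 4 7 7; return 4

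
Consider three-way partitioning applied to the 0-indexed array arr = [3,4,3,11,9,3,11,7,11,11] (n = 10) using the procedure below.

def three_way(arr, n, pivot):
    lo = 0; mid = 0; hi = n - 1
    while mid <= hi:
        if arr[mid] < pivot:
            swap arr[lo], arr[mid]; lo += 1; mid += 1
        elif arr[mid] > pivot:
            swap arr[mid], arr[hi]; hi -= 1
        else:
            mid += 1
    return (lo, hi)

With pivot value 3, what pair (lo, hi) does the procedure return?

(0, 2)

pivot = 3; lo=0, mid=0, hi=9
arr[mid]=3=3: mid=1
arr[mid]=4>3: swap arr[1],arr[9]; hi=8 → [3,11,3,11,9,3,11,7,11,4]
arr[mid]=11>3: swap arr[1],arr[8]; hi=7 → [3,11,3,11,9,3,11,7,11,4]
arr[mid]=11>3: swap arr[1],arr[7]; hi=6 → [3,7,3,11,9,3,11,11,11,4]
arr[mid]=7>3: swap arr[1],arr[6]; hi=5 → [3,11,3,11,9,3,7,11,11,4]
arr[mid]=11>3: swap arr[1],arr[5]; hi=4 → [3,3,3,11,9,11,7,11,11,4]
arr[mid]=3=3: mid=2
arr[mid]=3=3: mid=3
arr[mid]=11>3: swap arr[3],arr[4]; hi=3 → [3,3,3,9,11,11,7,11,11,4]
arr[mid]=9>3: swap arr[3],arr[3]; hi=2 → [3,3,3,9,11,11,7,11,11,4]
end: lo=0, hi=2; arr = [3,3,3,9,11,11,7,11,11,4]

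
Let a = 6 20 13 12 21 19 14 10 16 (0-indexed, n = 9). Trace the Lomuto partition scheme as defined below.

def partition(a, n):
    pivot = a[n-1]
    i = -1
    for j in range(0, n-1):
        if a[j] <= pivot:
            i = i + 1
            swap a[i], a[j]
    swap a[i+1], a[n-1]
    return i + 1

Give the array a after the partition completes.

6 13 12 14 10 16 20 21 19

pivot=16, i=-1
j=0: 6≤16, i=0, swap(0,0) ⇒ 6 20 13 12 21 19 14 10 16
j=1: 20>16, skip
j=2: 13≤16, i=1, swap(1,2) ⇒ 6 13 20 12 21 19 14 10 16
j=3: 12≤16, i=2, swap(2,3) ⇒ 6 13 12 20 21 19 14 10 16
j=4: 21>16, skip
j=5: 19>16, skip
j=6: 14≤16, i=3, swap(3,6) ⇒ 6 13 12 14 21 19 20 10 16
j=7: 10≤16, i=4, swap(4,7) ⇒ 6 13 12 14 10 19 20 21 16
swap(5,8) ⇒ 6 13 12 14 10 16 20 21 19; return 5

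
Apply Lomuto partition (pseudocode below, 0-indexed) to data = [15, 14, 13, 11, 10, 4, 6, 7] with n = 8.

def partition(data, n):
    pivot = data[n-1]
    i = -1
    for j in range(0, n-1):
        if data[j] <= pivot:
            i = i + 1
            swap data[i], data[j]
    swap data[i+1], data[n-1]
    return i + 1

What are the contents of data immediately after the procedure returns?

[4, 6, 7, 11, 10, 15, 14, 13]

pivot = data[7] = 7; i = -1
j=0: data[0]=15 > 7 → no swap
j=1: data[1]=14 > 7 → no swap
j=2: data[2]=13 > 7 → no swap
j=3: data[3]=11 > 7 → no swap
j=4: data[4]=10 > 7 → no swap
j=5: data[5]=4 ≤ 7 → i=0, swap data[0],data[5] → [4, 14, 13, 11, 10, 15, 6, 7]
j=6: data[6]=6 ≤ 7 → i=1, swap data[1],data[6] → [4, 6, 13, 11, 10, 15, 14, 7]
final swap data[2],data[7] → [4, 6, 7, 11, 10, 15, 14, 13]; return 2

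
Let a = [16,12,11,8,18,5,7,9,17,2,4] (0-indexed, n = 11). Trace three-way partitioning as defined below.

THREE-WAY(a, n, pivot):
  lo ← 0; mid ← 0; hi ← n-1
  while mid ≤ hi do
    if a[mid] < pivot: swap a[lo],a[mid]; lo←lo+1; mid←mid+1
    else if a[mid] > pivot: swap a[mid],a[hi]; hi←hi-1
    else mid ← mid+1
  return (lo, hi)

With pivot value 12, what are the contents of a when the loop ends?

[4,11,8,2,5,7,9,12,17,18,16]

lo=0 mid=0 hi=10
16>12: swap(0,10), hi=9 ⇒ [4,12,11,8,18,5,7,9,17,2,16]
4<12: swap(0,0), lo=1 mid=1 ⇒ [4,12,11,8,18,5,7,9,17,2,16]
12=12: mid=2
11<12: swap(1,2), lo=2 mid=3 ⇒ [4,11,12,8,18,5,7,9,17,2,16]
8<12: swap(2,3), lo=3 mid=4 ⇒ [4,11,8,12,18,5,7,9,17,2,16]
18>12: swap(4,9), hi=8 ⇒ [4,11,8,12,2,5,7,9,17,18,16]
2<12: swap(3,4), lo=4 mid=5 ⇒ [4,11,8,2,12,5,7,9,17,18,16]
5<12: swap(4,5), lo=5 mid=6 ⇒ [4,11,8,2,5,12,7,9,17,18,16]
7<12: swap(5,6), lo=6 mid=7 ⇒ [4,11,8,2,5,7,12,9,17,18,16]
9<12: swap(6,7), lo=7 mid=8 ⇒ [4,11,8,2,5,7,9,12,17,18,16]
17>12: swap(8,8), hi=7 ⇒ [4,11,8,2,5,7,9,12,17,18,16]
done. lo=7 hi=7; a=[4,11,8,2,5,7,9,12,17,18,16]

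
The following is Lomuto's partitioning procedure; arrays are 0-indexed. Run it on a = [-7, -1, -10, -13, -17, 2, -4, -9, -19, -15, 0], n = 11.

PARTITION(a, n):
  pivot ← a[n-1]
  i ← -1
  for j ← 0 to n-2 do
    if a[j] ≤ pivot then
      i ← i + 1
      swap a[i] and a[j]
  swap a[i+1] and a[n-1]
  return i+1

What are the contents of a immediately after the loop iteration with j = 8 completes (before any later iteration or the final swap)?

[-7, -1, -10, -13, -17, -4, -9, -19, 2, -15, 0]

pivot=0, i=-1
j=0: -7≤0, i=0, swap(0,0) ⇒ [-7, -1, -10, -13, -17, 2, -4, -9, -19, -15, 0]
j=1: -1≤0, i=1, swap(1,1) ⇒ [-7, -1, -10, -13, -17, 2, -4, -9, -19, -15, 0]
j=2: -10≤0, i=2, swap(2,2) ⇒ [-7, -1, -10, -13, -17, 2, -4, -9, -19, -15, 0]
j=3: -13≤0, i=3, swap(3,3) ⇒ [-7, -1, -10, -13, -17, 2, -4, -9, -19, -15, 0]
j=4: -17≤0, i=4, swap(4,4) ⇒ [-7, -1, -10, -13, -17, 2, -4, -9, -19, -15, 0]
j=5: 2>0, skip
j=6: -4≤0, i=5, swap(5,6) ⇒ [-7, -1, -10, -13, -17, -4, 2, -9, -19, -15, 0]
j=7: -9≤0, i=6, swap(6,7) ⇒ [-7, -1, -10, -13, -17, -4, -9, 2, -19, -15, 0]
j=8: -19≤0, i=7, swap(7,8) ⇒ [-7, -1, -10, -13, -17, -4, -9, -19, 2, -15, 0]
(after j=8) a = [-7, -1, -10, -13, -17, -4, -9, -19, 2, -15, 0]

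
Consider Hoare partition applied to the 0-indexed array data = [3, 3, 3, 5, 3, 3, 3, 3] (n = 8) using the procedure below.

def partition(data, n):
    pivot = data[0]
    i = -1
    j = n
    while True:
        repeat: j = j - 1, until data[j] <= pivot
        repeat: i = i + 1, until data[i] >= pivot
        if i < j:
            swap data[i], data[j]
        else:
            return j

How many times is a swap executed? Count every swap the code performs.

4

pivot = data[0] = 3; i = -1, j = 8
j→7 (data[7]=3≤3), i→0 (data[0]=3≥3); i<j, swap → [3, 3, 3, 5, 3, 3, 3, 3]
j→6 (data[6]=3≤3), i→1 (data[1]=3≥3); i<j, swap → [3, 3, 3, 5, 3, 3, 3, 3]
j→5 (data[5]=3≤3), i→2 (data[2]=3≥3); i<j, swap → [3, 3, 3, 5, 3, 3, 3, 3]
j→4 (data[4]=3≤3), i→3 (data[3]=5≥3); i<j, swap → [3, 3, 3, 3, 5, 3, 3, 3]
j→3, i→4; i≥j, return j=3. data = [3, 3, 3, 3, 5, 3, 3, 3]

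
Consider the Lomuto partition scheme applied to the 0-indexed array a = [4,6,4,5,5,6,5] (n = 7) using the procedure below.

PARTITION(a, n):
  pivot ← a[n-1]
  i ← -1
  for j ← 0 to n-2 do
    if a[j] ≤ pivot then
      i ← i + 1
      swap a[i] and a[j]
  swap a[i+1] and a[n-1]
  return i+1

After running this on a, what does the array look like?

pivot = a[6] = 5; i = -1
j=0: a[0]=4 ≤ 5 → i=0, swap a[0],a[0] (no change) → [4,6,4,5,5,6,5]
j=1: a[1]=6 > 5 → no swap
j=2: a[2]=4 ≤ 5 → i=1, swap a[1],a[2] → [4,4,6,5,5,6,5]
j=3: a[3]=5 ≤ 5 → i=2, swap a[2],a[3] → [4,4,5,6,5,6,5]
j=4: a[4]=5 ≤ 5 → i=3, swap a[3],a[4] → [4,4,5,5,6,6,5]
j=5: a[5]=6 > 5 → no swap
final swap a[4],a[6] → [4,4,5,5,5,6,6]; return 4

[4,4,5,5,5,6,6]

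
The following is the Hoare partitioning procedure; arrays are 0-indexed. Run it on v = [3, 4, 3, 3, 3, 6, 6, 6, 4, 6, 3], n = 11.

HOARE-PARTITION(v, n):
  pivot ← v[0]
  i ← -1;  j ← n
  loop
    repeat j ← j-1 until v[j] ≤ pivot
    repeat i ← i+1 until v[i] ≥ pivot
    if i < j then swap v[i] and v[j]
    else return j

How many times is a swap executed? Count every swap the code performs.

3

pivot = v[0] = 3; i = -1, j = 11
j→10 (v[10]=3≤3), i→0 (v[0]=3≥3); i<j, swap → [3, 4, 3, 3, 3, 6, 6, 6, 4, 6, 3]
j→4 (v[4]=3≤3), i→1 (v[1]=4≥3); i<j, swap → [3, 3, 3, 3, 4, 6, 6, 6, 4, 6, 3]
j→3 (v[3]=3≤3), i→2 (v[2]=3≥3); i<j, swap → [3, 3, 3, 3, 4, 6, 6, 6, 4, 6, 3]
j→2, i→3; i≥j, return j=2. v = [3, 3, 3, 3, 4, 6, 6, 6, 4, 6, 3]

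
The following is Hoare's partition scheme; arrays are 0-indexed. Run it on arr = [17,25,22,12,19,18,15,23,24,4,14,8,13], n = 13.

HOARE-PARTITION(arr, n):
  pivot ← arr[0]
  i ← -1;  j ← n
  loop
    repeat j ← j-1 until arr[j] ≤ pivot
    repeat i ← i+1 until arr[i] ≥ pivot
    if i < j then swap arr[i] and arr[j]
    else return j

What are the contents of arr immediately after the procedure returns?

[13,8,14,12,4,15,18,23,24,19,22,25,17]

pivot=17
j stops at 12 (13), i stops at 0 (17); swap ⇒ [13,25,22,12,19,18,15,23,24,4,14,8,17]
j stops at 11 (8), i stops at 1 (25); swap ⇒ [13,8,22,12,19,18,15,23,24,4,14,25,17]
j stops at 10 (14), i stops at 2 (22); swap ⇒ [13,8,14,12,19,18,15,23,24,4,22,25,17]
j stops at 9 (4), i stops at 4 (19); swap ⇒ [13,8,14,12,4,18,15,23,24,19,22,25,17]
j stops at 6 (15), i stops at 5 (18); swap ⇒ [13,8,14,12,4,15,18,23,24,19,22,25,17]
j stops at 5, i stops at 6; i≥j ⇒ return 5. arr=[13,8,14,12,4,15,18,23,24,19,22,25,17]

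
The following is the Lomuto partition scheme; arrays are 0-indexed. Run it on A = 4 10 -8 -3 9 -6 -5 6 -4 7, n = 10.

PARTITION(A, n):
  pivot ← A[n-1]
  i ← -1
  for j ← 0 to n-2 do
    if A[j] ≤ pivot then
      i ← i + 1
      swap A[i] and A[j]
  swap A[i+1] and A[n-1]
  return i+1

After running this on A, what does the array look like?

4 -8 -3 -6 -5 6 -4 7 9 10

pivot = A[9] = 7; i = -1
j=0: A[0]=4 ≤ 7 → i=0, swap A[0],A[0] (no change) → 4 10 -8 -3 9 -6 -5 6 -4 7
j=1: A[1]=10 > 7 → no swap
j=2: A[2]=-8 ≤ 7 → i=1, swap A[1],A[2] → 4 -8 10 -3 9 -6 -5 6 -4 7
j=3: A[3]=-3 ≤ 7 → i=2, swap A[2],A[3] → 4 -8 -3 10 9 -6 -5 6 -4 7
j=4: A[4]=9 > 7 → no swap
j=5: A[5]=-6 ≤ 7 → i=3, swap A[3],A[5] → 4 -8 -3 -6 9 10 -5 6 -4 7
j=6: A[6]=-5 ≤ 7 → i=4, swap A[4],A[6] → 4 -8 -3 -6 -5 10 9 6 -4 7
j=7: A[7]=6 ≤ 7 → i=5, swap A[5],A[7] → 4 -8 -3 -6 -5 6 9 10 -4 7
j=8: A[8]=-4 ≤ 7 → i=6, swap A[6],A[8] → 4 -8 -3 -6 -5 6 -4 10 9 7
final swap A[7],A[9] → 4 -8 -3 -6 -5 6 -4 7 9 10; return 7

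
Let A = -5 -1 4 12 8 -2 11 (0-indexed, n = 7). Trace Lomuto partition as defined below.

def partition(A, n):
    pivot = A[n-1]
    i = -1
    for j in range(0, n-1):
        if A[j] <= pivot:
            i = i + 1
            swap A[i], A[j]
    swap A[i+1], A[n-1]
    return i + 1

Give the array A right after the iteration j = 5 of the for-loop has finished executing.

pivot=11, i=-1
j=0: -5≤11, i=0, swap(0,0) ⇒ -5 -1 4 12 8 -2 11
j=1: -1≤11, i=1, swap(1,1) ⇒ -5 -1 4 12 8 -2 11
j=2: 4≤11, i=2, swap(2,2) ⇒ -5 -1 4 12 8 -2 11
j=3: 12>11, skip
j=4: 8≤11, i=3, swap(3,4) ⇒ -5 -1 4 8 12 -2 11
j=5: -2≤11, i=4, swap(4,5) ⇒ -5 -1 4 8 -2 12 11
(after j=5) A = -5 -1 4 8 -2 12 11

-5 -1 4 8 -2 12 11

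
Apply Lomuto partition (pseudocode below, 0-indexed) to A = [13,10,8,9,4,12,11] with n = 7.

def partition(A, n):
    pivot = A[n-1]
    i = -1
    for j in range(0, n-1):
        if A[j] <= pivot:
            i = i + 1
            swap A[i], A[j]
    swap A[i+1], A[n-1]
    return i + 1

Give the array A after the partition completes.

[10,8,9,4,11,12,13]

pivot=11, i=-1
j=0: 13>11, skip
j=1: 10≤11, i=0, swap(0,1) ⇒ [10,13,8,9,4,12,11]
j=2: 8≤11, i=1, swap(1,2) ⇒ [10,8,13,9,4,12,11]
j=3: 9≤11, i=2, swap(2,3) ⇒ [10,8,9,13,4,12,11]
j=4: 4≤11, i=3, swap(3,4) ⇒ [10,8,9,4,13,12,11]
j=5: 12>11, skip
swap(4,6) ⇒ [10,8,9,4,11,12,13]; return 4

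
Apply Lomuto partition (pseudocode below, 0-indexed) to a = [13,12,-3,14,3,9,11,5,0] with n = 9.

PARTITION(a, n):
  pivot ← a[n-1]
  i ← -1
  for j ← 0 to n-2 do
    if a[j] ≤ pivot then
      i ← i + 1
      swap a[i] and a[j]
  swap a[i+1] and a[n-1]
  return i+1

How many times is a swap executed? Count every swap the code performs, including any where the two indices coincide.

pivot=0, i=-1
j=0: 13>0, skip
j=1: 12>0, skip
j=2: -3≤0, i=0, swap(0,2) ⇒ [-3,12,13,14,3,9,11,5,0]
j=3: 14>0, skip
j=4: 3>0, skip
j=5: 9>0, skip
j=6: 11>0, skip
j=7: 5>0, skip
swap(1,8) ⇒ [-3,0,13,14,3,9,11,5,12]; return 1

2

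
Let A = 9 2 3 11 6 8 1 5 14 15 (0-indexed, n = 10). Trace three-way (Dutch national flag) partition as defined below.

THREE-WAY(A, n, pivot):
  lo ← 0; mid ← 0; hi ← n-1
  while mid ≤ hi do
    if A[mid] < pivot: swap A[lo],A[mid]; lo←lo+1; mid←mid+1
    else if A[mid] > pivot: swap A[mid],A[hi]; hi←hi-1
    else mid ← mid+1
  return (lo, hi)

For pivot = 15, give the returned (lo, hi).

lo=0 mid=0 hi=9
9<15: swap(0,0), lo=1 mid=1 ⇒ 9 2 3 11 6 8 1 5 14 15
2<15: swap(1,1), lo=2 mid=2 ⇒ 9 2 3 11 6 8 1 5 14 15
3<15: swap(2,2), lo=3 mid=3 ⇒ 9 2 3 11 6 8 1 5 14 15
11<15: swap(3,3), lo=4 mid=4 ⇒ 9 2 3 11 6 8 1 5 14 15
6<15: swap(4,4), lo=5 mid=5 ⇒ 9 2 3 11 6 8 1 5 14 15
8<15: swap(5,5), lo=6 mid=6 ⇒ 9 2 3 11 6 8 1 5 14 15
1<15: swap(6,6), lo=7 mid=7 ⇒ 9 2 3 11 6 8 1 5 14 15
5<15: swap(7,7), lo=8 mid=8 ⇒ 9 2 3 11 6 8 1 5 14 15
14<15: swap(8,8), lo=9 mid=9 ⇒ 9 2 3 11 6 8 1 5 14 15
15=15: mid=10
done. lo=9 hi=9; A=9 2 3 11 6 8 1 5 14 15

(9, 9)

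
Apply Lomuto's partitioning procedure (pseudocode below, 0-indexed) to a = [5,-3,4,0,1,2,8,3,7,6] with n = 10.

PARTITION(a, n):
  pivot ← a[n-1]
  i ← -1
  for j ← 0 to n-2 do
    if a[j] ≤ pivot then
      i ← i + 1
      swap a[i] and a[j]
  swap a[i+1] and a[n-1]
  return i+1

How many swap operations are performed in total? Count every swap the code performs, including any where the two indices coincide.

pivot = a[9] = 6; i = -1
j=0: a[0]=5 ≤ 6 → i=0, swap a[0],a[0] (no change) → [5,-3,4,0,1,2,8,3,7,6]
j=1: a[1]=-3 ≤ 6 → i=1, swap a[1],a[1] (no change) → [5,-3,4,0,1,2,8,3,7,6]
j=2: a[2]=4 ≤ 6 → i=2, swap a[2],a[2] (no change) → [5,-3,4,0,1,2,8,3,7,6]
j=3: a[3]=0 ≤ 6 → i=3, swap a[3],a[3] (no change) → [5,-3,4,0,1,2,8,3,7,6]
j=4: a[4]=1 ≤ 6 → i=4, swap a[4],a[4] (no change) → [5,-3,4,0,1,2,8,3,7,6]
j=5: a[5]=2 ≤ 6 → i=5, swap a[5],a[5] (no change) → [5,-3,4,0,1,2,8,3,7,6]
j=6: a[6]=8 > 6 → no swap
j=7: a[7]=3 ≤ 6 → i=6, swap a[6],a[7] → [5,-3,4,0,1,2,3,8,7,6]
j=8: a[8]=7 > 6 → no swap
final swap a[7],a[9] → [5,-3,4,0,1,2,3,6,7,8]; return 7

8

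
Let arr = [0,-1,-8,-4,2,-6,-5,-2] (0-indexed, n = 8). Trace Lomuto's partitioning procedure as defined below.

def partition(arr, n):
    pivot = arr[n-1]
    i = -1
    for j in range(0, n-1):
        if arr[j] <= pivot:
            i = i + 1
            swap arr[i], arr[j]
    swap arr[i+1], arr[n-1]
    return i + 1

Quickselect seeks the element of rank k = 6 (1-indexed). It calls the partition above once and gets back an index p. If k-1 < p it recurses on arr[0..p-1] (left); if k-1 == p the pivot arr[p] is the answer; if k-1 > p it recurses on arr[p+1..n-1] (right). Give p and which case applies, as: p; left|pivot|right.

4; right

pivot=-2, i=-1
j=0: 0>-2, skip
j=1: -1>-2, skip
j=2: -8≤-2, i=0, swap(0,2) ⇒ [-8,-1,0,-4,2,-6,-5,-2]
j=3: -4≤-2, i=1, swap(1,3) ⇒ [-8,-4,0,-1,2,-6,-5,-2]
j=4: 2>-2, skip
j=5: -6≤-2, i=2, swap(2,5) ⇒ [-8,-4,-6,-1,2,0,-5,-2]
j=6: -5≤-2, i=3, swap(3,6) ⇒ [-8,-4,-6,-5,2,0,-1,-2]
swap(4,7) ⇒ [-8,-4,-6,-5,-2,0,-1,2]; return 4
p = 4; k-1 = 5 > 4 ⇒ right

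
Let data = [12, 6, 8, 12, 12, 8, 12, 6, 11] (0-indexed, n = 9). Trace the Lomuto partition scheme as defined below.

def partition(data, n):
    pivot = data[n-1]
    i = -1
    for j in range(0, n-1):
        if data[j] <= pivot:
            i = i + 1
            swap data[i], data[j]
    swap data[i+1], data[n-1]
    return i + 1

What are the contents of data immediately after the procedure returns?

pivot = data[8] = 11; i = -1
j=0: data[0]=12 > 11 → no swap
j=1: data[1]=6 ≤ 11 → i=0, swap data[0],data[1] → [6, 12, 8, 12, 12, 8, 12, 6, 11]
j=2: data[2]=8 ≤ 11 → i=1, swap data[1],data[2] → [6, 8, 12, 12, 12, 8, 12, 6, 11]
j=3: data[3]=12 > 11 → no swap
j=4: data[4]=12 > 11 → no swap
j=5: data[5]=8 ≤ 11 → i=2, swap data[2],data[5] → [6, 8, 8, 12, 12, 12, 12, 6, 11]
j=6: data[6]=12 > 11 → no swap
j=7: data[7]=6 ≤ 11 → i=3, swap data[3],data[7] → [6, 8, 8, 6, 12, 12, 12, 12, 11]
final swap data[4],data[8] → [6, 8, 8, 6, 11, 12, 12, 12, 12]; return 4

[6, 8, 8, 6, 11, 12, 12, 12, 12]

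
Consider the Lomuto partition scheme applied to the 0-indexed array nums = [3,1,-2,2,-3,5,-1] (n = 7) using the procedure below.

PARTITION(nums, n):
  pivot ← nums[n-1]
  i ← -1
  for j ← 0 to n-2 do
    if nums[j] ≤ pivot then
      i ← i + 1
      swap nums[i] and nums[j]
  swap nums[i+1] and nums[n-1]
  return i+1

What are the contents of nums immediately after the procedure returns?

pivot = nums[6] = -1; i = -1
j=0: nums[0]=3 > -1 → no swap
j=1: nums[1]=1 > -1 → no swap
j=2: nums[2]=-2 ≤ -1 → i=0, swap nums[0],nums[2] → [-2,1,3,2,-3,5,-1]
j=3: nums[3]=2 > -1 → no swap
j=4: nums[4]=-3 ≤ -1 → i=1, swap nums[1],nums[4] → [-2,-3,3,2,1,5,-1]
j=5: nums[5]=5 > -1 → no swap
final swap nums[2],nums[6] → [-2,-3,-1,2,1,5,3]; return 2

[-2,-3,-1,2,1,5,3]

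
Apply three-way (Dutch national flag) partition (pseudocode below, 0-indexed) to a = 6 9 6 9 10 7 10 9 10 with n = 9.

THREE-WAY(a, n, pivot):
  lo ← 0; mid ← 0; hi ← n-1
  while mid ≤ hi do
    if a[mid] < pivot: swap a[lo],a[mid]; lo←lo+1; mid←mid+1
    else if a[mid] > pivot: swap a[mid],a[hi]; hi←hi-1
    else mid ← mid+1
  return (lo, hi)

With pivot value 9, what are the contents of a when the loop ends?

lo=0 mid=0 hi=8
6<9: swap(0,0), lo=1 mid=1 ⇒ 6 9 6 9 10 7 10 9 10
9=9: mid=2
6<9: swap(1,2), lo=2 mid=3 ⇒ 6 6 9 9 10 7 10 9 10
9=9: mid=4
10>9: swap(4,8), hi=7 ⇒ 6 6 9 9 10 7 10 9 10
10>9: swap(4,7), hi=6 ⇒ 6 6 9 9 9 7 10 10 10
9=9: mid=5
7<9: swap(2,5), lo=3 mid=6 ⇒ 6 6 7 9 9 9 10 10 10
10>9: swap(6,6), hi=5 ⇒ 6 6 7 9 9 9 10 10 10
done. lo=3 hi=5; a=6 6 7 9 9 9 10 10 10

6 6 7 9 9 9 10 10 10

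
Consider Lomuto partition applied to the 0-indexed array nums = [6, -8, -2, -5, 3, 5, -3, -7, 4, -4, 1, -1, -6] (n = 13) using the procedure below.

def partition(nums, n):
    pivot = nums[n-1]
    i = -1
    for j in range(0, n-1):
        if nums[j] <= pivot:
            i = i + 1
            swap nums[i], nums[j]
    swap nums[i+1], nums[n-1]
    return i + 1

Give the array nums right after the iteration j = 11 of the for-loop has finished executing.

pivot=-6, i=-1
j=0: 6>-6, skip
j=1: -8≤-6, i=0, swap(0,1) ⇒ [-8, 6, -2, -5, 3, 5, -3, -7, 4, -4, 1, -1, -6]
j=2: -2>-6, skip
j=3: -5>-6, skip
j=4: 3>-6, skip
j=5: 5>-6, skip
j=6: -3>-6, skip
j=7: -7≤-6, i=1, swap(1,7) ⇒ [-8, -7, -2, -5, 3, 5, -3, 6, 4, -4, 1, -1, -6]
j=8: 4>-6, skip
j=9: -4>-6, skip
j=10: 1>-6, skip
j=11: -1>-6, skip
(after j=11) nums = [-8, -7, -2, -5, 3, 5, -3, 6, 4, -4, 1, -1, -6]

[-8, -7, -2, -5, 3, 5, -3, 6, 4, -4, 1, -1, -6]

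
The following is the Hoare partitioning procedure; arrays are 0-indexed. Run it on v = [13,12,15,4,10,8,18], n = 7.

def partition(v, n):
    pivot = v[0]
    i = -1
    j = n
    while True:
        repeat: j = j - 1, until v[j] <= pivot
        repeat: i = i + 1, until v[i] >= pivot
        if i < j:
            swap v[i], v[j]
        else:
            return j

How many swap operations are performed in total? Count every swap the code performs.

pivot=13
j stops at 5 (8), i stops at 0 (13); swap ⇒ [8,12,15,4,10,13,18]
j stops at 4 (10), i stops at 2 (15); swap ⇒ [8,12,10,4,15,13,18]
j stops at 3, i stops at 4; i≥j ⇒ return 3. v=[8,12,10,4,15,13,18]

2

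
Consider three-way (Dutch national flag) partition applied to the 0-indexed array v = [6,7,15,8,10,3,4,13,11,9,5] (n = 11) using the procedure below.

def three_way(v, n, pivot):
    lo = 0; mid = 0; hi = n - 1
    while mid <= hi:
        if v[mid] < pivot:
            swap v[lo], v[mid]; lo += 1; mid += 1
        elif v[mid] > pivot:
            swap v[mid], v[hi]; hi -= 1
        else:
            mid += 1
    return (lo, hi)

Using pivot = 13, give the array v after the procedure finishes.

[6,7,5,8,10,3,4,11,9,13,15]

lo=0 mid=0 hi=10
6<13: swap(0,0), lo=1 mid=1 ⇒ [6,7,15,8,10,3,4,13,11,9,5]
7<13: swap(1,1), lo=2 mid=2 ⇒ [6,7,15,8,10,3,4,13,11,9,5]
15>13: swap(2,10), hi=9 ⇒ [6,7,5,8,10,3,4,13,11,9,15]
5<13: swap(2,2), lo=3 mid=3 ⇒ [6,7,5,8,10,3,4,13,11,9,15]
8<13: swap(3,3), lo=4 mid=4 ⇒ [6,7,5,8,10,3,4,13,11,9,15]
10<13: swap(4,4), lo=5 mid=5 ⇒ [6,7,5,8,10,3,4,13,11,9,15]
3<13: swap(5,5), lo=6 mid=6 ⇒ [6,7,5,8,10,3,4,13,11,9,15]
4<13: swap(6,6), lo=7 mid=7 ⇒ [6,7,5,8,10,3,4,13,11,9,15]
13=13: mid=8
11<13: swap(7,8), lo=8 mid=9 ⇒ [6,7,5,8,10,3,4,11,13,9,15]
9<13: swap(8,9), lo=9 mid=10 ⇒ [6,7,5,8,10,3,4,11,9,13,15]
done. lo=9 hi=9; v=[6,7,5,8,10,3,4,11,9,13,15]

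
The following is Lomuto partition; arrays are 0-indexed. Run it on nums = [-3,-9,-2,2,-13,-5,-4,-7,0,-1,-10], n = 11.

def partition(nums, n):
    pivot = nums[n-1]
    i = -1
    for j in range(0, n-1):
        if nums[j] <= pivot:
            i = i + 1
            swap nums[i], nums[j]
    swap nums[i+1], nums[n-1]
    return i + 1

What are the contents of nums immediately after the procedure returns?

[-13,-10,-2,2,-3,-5,-4,-7,0,-1,-9]

pivot=-10, i=-1
j=0: -3>-10, skip
j=1: -9>-10, skip
j=2: -2>-10, skip
j=3: 2>-10, skip
j=4: -13≤-10, i=0, swap(0,4) ⇒ [-13,-9,-2,2,-3,-5,-4,-7,0,-1,-10]
j=5: -5>-10, skip
j=6: -4>-10, skip
j=7: -7>-10, skip
j=8: 0>-10, skip
j=9: -1>-10, skip
swap(1,10) ⇒ [-13,-10,-2,2,-3,-5,-4,-7,0,-1,-9]; return 1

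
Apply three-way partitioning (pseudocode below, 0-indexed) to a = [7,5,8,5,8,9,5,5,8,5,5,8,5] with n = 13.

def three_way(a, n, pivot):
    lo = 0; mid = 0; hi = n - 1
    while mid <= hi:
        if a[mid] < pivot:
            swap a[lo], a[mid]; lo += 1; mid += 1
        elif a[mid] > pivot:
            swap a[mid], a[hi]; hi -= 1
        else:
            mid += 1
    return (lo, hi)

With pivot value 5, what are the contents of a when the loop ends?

[5,5,5,5,5,5,5,8,9,8,8,8,7]

pivot = 5; lo=0, mid=0, hi=12
a[mid]=7>5: swap a[0],a[12]; hi=11 → [5,5,8,5,8,9,5,5,8,5,5,8,7]
a[mid]=5=5: mid=1
a[mid]=5=5: mid=2
a[mid]=8>5: swap a[2],a[11]; hi=10 → [5,5,8,5,8,9,5,5,8,5,5,8,7]
a[mid]=8>5: swap a[2],a[10]; hi=9 → [5,5,5,5,8,9,5,5,8,5,8,8,7]
a[mid]=5=5: mid=3
a[mid]=5=5: mid=4
a[mid]=8>5: swap a[4],a[9]; hi=8 → [5,5,5,5,5,9,5,5,8,8,8,8,7]
a[mid]=5=5: mid=5
a[mid]=9>5: swap a[5],a[8]; hi=7 → [5,5,5,5,5,8,5,5,9,8,8,8,7]
a[mid]=8>5: swap a[5],a[7]; hi=6 → [5,5,5,5,5,5,5,8,9,8,8,8,7]
a[mid]=5=5: mid=6
a[mid]=5=5: mid=7
end: lo=0, hi=6; a = [5,5,5,5,5,5,5,8,9,8,8,8,7]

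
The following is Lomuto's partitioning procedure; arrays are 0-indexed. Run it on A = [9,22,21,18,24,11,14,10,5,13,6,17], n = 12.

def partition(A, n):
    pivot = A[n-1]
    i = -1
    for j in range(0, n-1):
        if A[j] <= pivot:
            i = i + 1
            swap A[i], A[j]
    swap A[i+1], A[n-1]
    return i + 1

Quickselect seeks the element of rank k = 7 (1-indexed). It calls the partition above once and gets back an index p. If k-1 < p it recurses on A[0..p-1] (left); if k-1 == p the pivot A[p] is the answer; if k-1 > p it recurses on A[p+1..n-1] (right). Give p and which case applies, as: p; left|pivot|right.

7; left

pivot=17, i=-1
j=0: 9≤17, i=0, swap(0,0) ⇒ [9,22,21,18,24,11,14,10,5,13,6,17]
j=1: 22>17, skip
j=2: 21>17, skip
j=3: 18>17, skip
j=4: 24>17, skip
j=5: 11≤17, i=1, swap(1,5) ⇒ [9,11,21,18,24,22,14,10,5,13,6,17]
j=6: 14≤17, i=2, swap(2,6) ⇒ [9,11,14,18,24,22,21,10,5,13,6,17]
j=7: 10≤17, i=3, swap(3,7) ⇒ [9,11,14,10,24,22,21,18,5,13,6,17]
j=8: 5≤17, i=4, swap(4,8) ⇒ [9,11,14,10,5,22,21,18,24,13,6,17]
j=9: 13≤17, i=5, swap(5,9) ⇒ [9,11,14,10,5,13,21,18,24,22,6,17]
j=10: 6≤17, i=6, swap(6,10) ⇒ [9,11,14,10,5,13,6,18,24,22,21,17]
swap(7,11) ⇒ [9,11,14,10,5,13,6,17,24,22,21,18]; return 7
p = 7; k-1 = 6 < 7 ⇒ left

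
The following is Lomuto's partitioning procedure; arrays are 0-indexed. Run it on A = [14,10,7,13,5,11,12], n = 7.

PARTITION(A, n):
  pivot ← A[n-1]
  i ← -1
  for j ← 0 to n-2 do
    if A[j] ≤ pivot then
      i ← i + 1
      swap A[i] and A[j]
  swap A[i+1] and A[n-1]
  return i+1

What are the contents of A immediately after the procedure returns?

pivot = A[6] = 12; i = -1
j=0: A[0]=14 > 12 → no swap
j=1: A[1]=10 ≤ 12 → i=0, swap A[0],A[1] → [10,14,7,13,5,11,12]
j=2: A[2]=7 ≤ 12 → i=1, swap A[1],A[2] → [10,7,14,13,5,11,12]
j=3: A[3]=13 > 12 → no swap
j=4: A[4]=5 ≤ 12 → i=2, swap A[2],A[4] → [10,7,5,13,14,11,12]
j=5: A[5]=11 ≤ 12 → i=3, swap A[3],A[5] → [10,7,5,11,14,13,12]
final swap A[4],A[6] → [10,7,5,11,12,13,14]; return 4

[10,7,5,11,12,13,14]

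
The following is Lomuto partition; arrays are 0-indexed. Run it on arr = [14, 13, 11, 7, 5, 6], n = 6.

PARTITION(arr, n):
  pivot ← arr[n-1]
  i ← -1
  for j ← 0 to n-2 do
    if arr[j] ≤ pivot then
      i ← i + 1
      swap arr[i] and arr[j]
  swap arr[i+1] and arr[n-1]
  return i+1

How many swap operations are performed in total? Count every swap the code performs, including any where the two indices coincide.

pivot = arr[5] = 6; i = -1
j=0: arr[0]=14 > 6 → no swap
j=1: arr[1]=13 > 6 → no swap
j=2: arr[2]=11 > 6 → no swap
j=3: arr[3]=7 > 6 → no swap
j=4: arr[4]=5 ≤ 6 → i=0, swap arr[0],arr[4] → [5, 13, 11, 7, 14, 6]
final swap arr[1],arr[5] → [5, 6, 11, 7, 14, 13]; return 1

2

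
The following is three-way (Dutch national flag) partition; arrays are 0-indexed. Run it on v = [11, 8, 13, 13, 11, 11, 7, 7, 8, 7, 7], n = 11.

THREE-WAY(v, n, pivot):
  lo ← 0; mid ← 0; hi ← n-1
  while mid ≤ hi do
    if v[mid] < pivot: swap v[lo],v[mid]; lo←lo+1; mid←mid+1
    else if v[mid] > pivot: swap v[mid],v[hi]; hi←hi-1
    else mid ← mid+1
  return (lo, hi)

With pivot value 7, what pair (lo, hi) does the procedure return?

(0, 3)

pivot = 7; lo=0, mid=0, hi=10
v[mid]=11>7: swap v[0],v[10]; hi=9 → [7, 8, 13, 13, 11, 11, 7, 7, 8, 7, 11]
v[mid]=7=7: mid=1
v[mid]=8>7: swap v[1],v[9]; hi=8 → [7, 7, 13, 13, 11, 11, 7, 7, 8, 8, 11]
v[mid]=7=7: mid=2
v[mid]=13>7: swap v[2],v[8]; hi=7 → [7, 7, 8, 13, 11, 11, 7, 7, 13, 8, 11]
v[mid]=8>7: swap v[2],v[7]; hi=6 → [7, 7, 7, 13, 11, 11, 7, 8, 13, 8, 11]
v[mid]=7=7: mid=3
v[mid]=13>7: swap v[3],v[6]; hi=5 → [7, 7, 7, 7, 11, 11, 13, 8, 13, 8, 11]
v[mid]=7=7: mid=4
v[mid]=11>7: swap v[4],v[5]; hi=4 → [7, 7, 7, 7, 11, 11, 13, 8, 13, 8, 11]
v[mid]=11>7: swap v[4],v[4]; hi=3 → [7, 7, 7, 7, 11, 11, 13, 8, 13, 8, 11]
end: lo=0, hi=3; v = [7, 7, 7, 7, 11, 11, 13, 8, 13, 8, 11]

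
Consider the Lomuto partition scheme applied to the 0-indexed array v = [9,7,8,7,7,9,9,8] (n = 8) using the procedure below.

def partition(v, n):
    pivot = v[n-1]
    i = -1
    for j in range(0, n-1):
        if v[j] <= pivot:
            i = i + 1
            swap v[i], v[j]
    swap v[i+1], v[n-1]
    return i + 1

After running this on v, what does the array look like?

pivot = v[7] = 8; i = -1
j=0: v[0]=9 > 8 → no swap
j=1: v[1]=7 ≤ 8 → i=0, swap v[0],v[1] → [7,9,8,7,7,9,9,8]
j=2: v[2]=8 ≤ 8 → i=1, swap v[1],v[2] → [7,8,9,7,7,9,9,8]
j=3: v[3]=7 ≤ 8 → i=2, swap v[2],v[3] → [7,8,7,9,7,9,9,8]
j=4: v[4]=7 ≤ 8 → i=3, swap v[3],v[4] → [7,8,7,7,9,9,9,8]
j=5: v[5]=9 > 8 → no swap
j=6: v[6]=9 > 8 → no swap
final swap v[4],v[7] → [7,8,7,7,8,9,9,9]; return 4

[7,8,7,7,8,9,9,9]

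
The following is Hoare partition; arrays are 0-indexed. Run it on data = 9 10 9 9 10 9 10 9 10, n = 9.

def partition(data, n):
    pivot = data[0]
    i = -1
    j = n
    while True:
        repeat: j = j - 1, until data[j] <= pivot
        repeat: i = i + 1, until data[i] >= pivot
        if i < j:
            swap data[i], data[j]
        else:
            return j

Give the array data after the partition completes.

9 9 9 9 10 10 10 9 10

pivot=9
j stops at 7 (9), i stops at 0 (9); swap ⇒ 9 10 9 9 10 9 10 9 10
j stops at 5 (9), i stops at 1 (10); swap ⇒ 9 9 9 9 10 10 10 9 10
j stops at 3 (9), i stops at 2 (9); swap ⇒ 9 9 9 9 10 10 10 9 10
j stops at 2, i stops at 3; i≥j ⇒ return 2. data=9 9 9 9 10 10 10 9 10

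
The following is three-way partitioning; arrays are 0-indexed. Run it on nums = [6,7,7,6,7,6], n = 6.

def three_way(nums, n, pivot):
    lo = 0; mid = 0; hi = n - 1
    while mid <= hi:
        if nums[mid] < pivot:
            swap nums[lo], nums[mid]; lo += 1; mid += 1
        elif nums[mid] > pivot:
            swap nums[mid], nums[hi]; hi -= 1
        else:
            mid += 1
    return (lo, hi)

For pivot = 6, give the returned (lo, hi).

pivot = 6; lo=0, mid=0, hi=5
nums[mid]=6=6: mid=1
nums[mid]=7>6: swap nums[1],nums[5]; hi=4 → [6,6,7,6,7,7]
nums[mid]=6=6: mid=2
nums[mid]=7>6: swap nums[2],nums[4]; hi=3 → [6,6,7,6,7,7]
nums[mid]=7>6: swap nums[2],nums[3]; hi=2 → [6,6,6,7,7,7]
nums[mid]=6=6: mid=3
end: lo=0, hi=2; nums = [6,6,6,7,7,7]

(0, 2)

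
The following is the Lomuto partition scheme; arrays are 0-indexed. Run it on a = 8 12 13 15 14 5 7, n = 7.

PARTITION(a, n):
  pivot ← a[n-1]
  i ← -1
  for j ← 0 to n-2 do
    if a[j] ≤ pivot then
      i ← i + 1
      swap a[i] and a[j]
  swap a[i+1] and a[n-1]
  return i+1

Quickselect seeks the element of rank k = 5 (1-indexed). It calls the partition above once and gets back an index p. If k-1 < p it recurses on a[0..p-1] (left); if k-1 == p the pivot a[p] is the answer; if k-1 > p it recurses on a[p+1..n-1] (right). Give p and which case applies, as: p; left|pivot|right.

pivot=7, i=-1
j=0: 8>7, skip
j=1: 12>7, skip
j=2: 13>7, skip
j=3: 15>7, skip
j=4: 14>7, skip
j=5: 5≤7, i=0, swap(0,5) ⇒ 5 12 13 15 14 8 7
swap(1,6) ⇒ 5 7 13 15 14 8 12; return 1
p = 1; k-1 = 4 > 1 ⇒ right

1; right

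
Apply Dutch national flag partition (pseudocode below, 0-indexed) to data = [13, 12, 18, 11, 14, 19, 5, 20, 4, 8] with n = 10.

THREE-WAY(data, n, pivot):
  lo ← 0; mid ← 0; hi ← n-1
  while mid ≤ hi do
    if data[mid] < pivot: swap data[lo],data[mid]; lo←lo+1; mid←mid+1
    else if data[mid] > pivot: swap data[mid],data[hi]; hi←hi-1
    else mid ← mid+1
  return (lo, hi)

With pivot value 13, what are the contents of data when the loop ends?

[12, 8, 11, 4, 5, 13, 20, 19, 14, 18]

lo=0 mid=0 hi=9
13=13: mid=1
12<13: swap(0,1), lo=1 mid=2 ⇒ [12, 13, 18, 11, 14, 19, 5, 20, 4, 8]
18>13: swap(2,9), hi=8 ⇒ [12, 13, 8, 11, 14, 19, 5, 20, 4, 18]
8<13: swap(1,2), lo=2 mid=3 ⇒ [12, 8, 13, 11, 14, 19, 5, 20, 4, 18]
11<13: swap(2,3), lo=3 mid=4 ⇒ [12, 8, 11, 13, 14, 19, 5, 20, 4, 18]
14>13: swap(4,8), hi=7 ⇒ [12, 8, 11, 13, 4, 19, 5, 20, 14, 18]
4<13: swap(3,4), lo=4 mid=5 ⇒ [12, 8, 11, 4, 13, 19, 5, 20, 14, 18]
19>13: swap(5,7), hi=6 ⇒ [12, 8, 11, 4, 13, 20, 5, 19, 14, 18]
20>13: swap(5,6), hi=5 ⇒ [12, 8, 11, 4, 13, 5, 20, 19, 14, 18]
5<13: swap(4,5), lo=5 mid=6 ⇒ [12, 8, 11, 4, 5, 13, 20, 19, 14, 18]
done. lo=5 hi=5; data=[12, 8, 11, 4, 5, 13, 20, 19, 14, 18]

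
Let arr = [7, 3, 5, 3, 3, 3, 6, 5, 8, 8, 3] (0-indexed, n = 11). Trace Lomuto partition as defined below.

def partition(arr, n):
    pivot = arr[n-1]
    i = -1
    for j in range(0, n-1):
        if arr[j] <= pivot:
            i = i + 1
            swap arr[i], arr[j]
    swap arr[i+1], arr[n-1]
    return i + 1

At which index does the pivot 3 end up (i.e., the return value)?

pivot = arr[10] = 3; i = -1
j=0: arr[0]=7 > 3 → no swap
j=1: arr[1]=3 ≤ 3 → i=0, swap arr[0],arr[1] → [3, 7, 5, 3, 3, 3, 6, 5, 8, 8, 3]
j=2: arr[2]=5 > 3 → no swap
j=3: arr[3]=3 ≤ 3 → i=1, swap arr[1],arr[3] → [3, 3, 5, 7, 3, 3, 6, 5, 8, 8, 3]
j=4: arr[4]=3 ≤ 3 → i=2, swap arr[2],arr[4] → [3, 3, 3, 7, 5, 3, 6, 5, 8, 8, 3]
j=5: arr[5]=3 ≤ 3 → i=3, swap arr[3],arr[5] → [3, 3, 3, 3, 5, 7, 6, 5, 8, 8, 3]
j=6: arr[6]=6 > 3 → no swap
j=7: arr[7]=5 > 3 → no swap
j=8: arr[8]=8 > 3 → no swap
j=9: arr[9]=8 > 3 → no swap
final swap arr[4],arr[10] → [3, 3, 3, 3, 3, 7, 6, 5, 8, 8, 5]; return 4

4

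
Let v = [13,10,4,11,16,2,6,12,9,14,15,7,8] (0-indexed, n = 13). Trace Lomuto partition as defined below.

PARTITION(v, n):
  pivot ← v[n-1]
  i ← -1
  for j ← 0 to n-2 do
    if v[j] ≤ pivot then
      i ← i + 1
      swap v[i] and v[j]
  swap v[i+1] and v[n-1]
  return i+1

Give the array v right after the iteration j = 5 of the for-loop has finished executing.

pivot=8, i=-1
j=0: 13>8, skip
j=1: 10>8, skip
j=2: 4≤8, i=0, swap(0,2) ⇒ [4,10,13,11,16,2,6,12,9,14,15,7,8]
j=3: 11>8, skip
j=4: 16>8, skip
j=5: 2≤8, i=1, swap(1,5) ⇒ [4,2,13,11,16,10,6,12,9,14,15,7,8]
(after j=5) v = [4,2,13,11,16,10,6,12,9,14,15,7,8]

[4,2,13,11,16,10,6,12,9,14,15,7,8]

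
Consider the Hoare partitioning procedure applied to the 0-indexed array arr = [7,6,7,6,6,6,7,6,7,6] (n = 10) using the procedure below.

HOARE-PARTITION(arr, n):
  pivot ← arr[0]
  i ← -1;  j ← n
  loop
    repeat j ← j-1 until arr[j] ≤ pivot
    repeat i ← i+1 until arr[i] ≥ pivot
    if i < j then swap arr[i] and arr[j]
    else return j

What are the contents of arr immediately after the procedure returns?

pivot = arr[0] = 7; i = -1, j = 10
j→9 (arr[9]=6≤7), i→0 (arr[0]=7≥7); i<j, swap → [6,6,7,6,6,6,7,6,7,7]
j→8 (arr[8]=7≤7), i→2 (arr[2]=7≥7); i<j, swap → [6,6,7,6,6,6,7,6,7,7]
j→7 (arr[7]=6≤7), i→6 (arr[6]=7≥7); i<j, swap → [6,6,7,6,6,6,6,7,7,7]
j→6, i→7; i≥j, return j=6. arr = [6,6,7,6,6,6,6,7,7,7]

[6,6,7,6,6,6,6,7,7,7]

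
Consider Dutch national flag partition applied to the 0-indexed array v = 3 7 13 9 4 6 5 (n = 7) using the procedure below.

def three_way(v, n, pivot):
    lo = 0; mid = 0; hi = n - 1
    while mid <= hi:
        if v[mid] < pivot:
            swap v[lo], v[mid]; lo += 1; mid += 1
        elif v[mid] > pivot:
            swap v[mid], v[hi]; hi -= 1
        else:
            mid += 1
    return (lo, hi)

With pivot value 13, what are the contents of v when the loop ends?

3 7 9 4 6 5 13

lo=0 mid=0 hi=6
3<13: swap(0,0), lo=1 mid=1 ⇒ 3 7 13 9 4 6 5
7<13: swap(1,1), lo=2 mid=2 ⇒ 3 7 13 9 4 6 5
13=13: mid=3
9<13: swap(2,3), lo=3 mid=4 ⇒ 3 7 9 13 4 6 5
4<13: swap(3,4), lo=4 mid=5 ⇒ 3 7 9 4 13 6 5
6<13: swap(4,5), lo=5 mid=6 ⇒ 3 7 9 4 6 13 5
5<13: swap(5,6), lo=6 mid=7 ⇒ 3 7 9 4 6 5 13
done. lo=6 hi=6; v=3 7 9 4 6 5 13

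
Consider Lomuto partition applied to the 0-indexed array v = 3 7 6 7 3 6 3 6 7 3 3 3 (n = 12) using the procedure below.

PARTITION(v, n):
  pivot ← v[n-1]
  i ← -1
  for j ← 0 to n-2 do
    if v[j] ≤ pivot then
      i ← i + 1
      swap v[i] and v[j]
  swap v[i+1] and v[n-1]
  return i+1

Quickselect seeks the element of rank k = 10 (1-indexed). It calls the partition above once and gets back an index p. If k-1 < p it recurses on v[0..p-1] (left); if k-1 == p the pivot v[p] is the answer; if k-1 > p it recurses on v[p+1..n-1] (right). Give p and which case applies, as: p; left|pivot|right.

5; right

pivot=3, i=-1
j=0: 3≤3, i=0, swap(0,0) ⇒ 3 7 6 7 3 6 3 6 7 3 3 3
j=1: 7>3, skip
j=2: 6>3, skip
j=3: 7>3, skip
j=4: 3≤3, i=1, swap(1,4) ⇒ 3 3 6 7 7 6 3 6 7 3 3 3
j=5: 6>3, skip
j=6: 3≤3, i=2, swap(2,6) ⇒ 3 3 3 7 7 6 6 6 7 3 3 3
j=7: 6>3, skip
j=8: 7>3, skip
j=9: 3≤3, i=3, swap(3,9) ⇒ 3 3 3 3 7 6 6 6 7 7 3 3
j=10: 3≤3, i=4, swap(4,10) ⇒ 3 3 3 3 3 6 6 6 7 7 7 3
swap(5,11) ⇒ 3 3 3 3 3 3 6 6 7 7 7 6; return 5
p = 5; k-1 = 9 > 5 ⇒ right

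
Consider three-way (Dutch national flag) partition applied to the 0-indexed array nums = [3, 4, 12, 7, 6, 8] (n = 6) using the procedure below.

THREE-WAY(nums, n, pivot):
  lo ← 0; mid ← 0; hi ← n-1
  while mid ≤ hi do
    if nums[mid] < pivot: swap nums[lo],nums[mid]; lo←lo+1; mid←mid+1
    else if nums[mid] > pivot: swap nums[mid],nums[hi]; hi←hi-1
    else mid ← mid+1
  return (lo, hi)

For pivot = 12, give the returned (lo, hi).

pivot = 12; lo=0, mid=0, hi=5
nums[mid]=3<12: swap nums[0],nums[0]; lo=1,mid=1 → [3, 4, 12, 7, 6, 8]
nums[mid]=4<12: swap nums[1],nums[1]; lo=2,mid=2 → [3, 4, 12, 7, 6, 8]
nums[mid]=12=12: mid=3
nums[mid]=7<12: swap nums[2],nums[3]; lo=3,mid=4 → [3, 4, 7, 12, 6, 8]
nums[mid]=6<12: swap nums[3],nums[4]; lo=4,mid=5 → [3, 4, 7, 6, 12, 8]
nums[mid]=8<12: swap nums[4],nums[5]; lo=5,mid=6 → [3, 4, 7, 6, 8, 12]
end: lo=5, hi=5; nums = [3, 4, 7, 6, 8, 12]

(5, 5)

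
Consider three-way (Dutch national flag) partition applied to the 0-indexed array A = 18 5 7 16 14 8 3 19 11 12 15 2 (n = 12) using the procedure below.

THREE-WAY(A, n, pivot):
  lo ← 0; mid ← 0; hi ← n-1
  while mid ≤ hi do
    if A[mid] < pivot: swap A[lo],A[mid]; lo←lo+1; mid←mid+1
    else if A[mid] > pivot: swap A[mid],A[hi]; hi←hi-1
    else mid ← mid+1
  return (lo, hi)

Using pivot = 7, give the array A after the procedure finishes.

2 5 3 7 8 14 19 11 12 15 16 18

lo=0 mid=0 hi=11
18>7: swap(0,11), hi=10 ⇒ 2 5 7 16 14 8 3 19 11 12 15 18
2<7: swap(0,0), lo=1 mid=1 ⇒ 2 5 7 16 14 8 3 19 11 12 15 18
5<7: swap(1,1), lo=2 mid=2 ⇒ 2 5 7 16 14 8 3 19 11 12 15 18
7=7: mid=3
16>7: swap(3,10), hi=9 ⇒ 2 5 7 15 14 8 3 19 11 12 16 18
15>7: swap(3,9), hi=8 ⇒ 2 5 7 12 14 8 3 19 11 15 16 18
12>7: swap(3,8), hi=7 ⇒ 2 5 7 11 14 8 3 19 12 15 16 18
11>7: swap(3,7), hi=6 ⇒ 2 5 7 19 14 8 3 11 12 15 16 18
19>7: swap(3,6), hi=5 ⇒ 2 5 7 3 14 8 19 11 12 15 16 18
3<7: swap(2,3), lo=3 mid=4 ⇒ 2 5 3 7 14 8 19 11 12 15 16 18
14>7: swap(4,5), hi=4 ⇒ 2 5 3 7 8 14 19 11 12 15 16 18
8>7: swap(4,4), hi=3 ⇒ 2 5 3 7 8 14 19 11 12 15 16 18
done. lo=3 hi=3; A=2 5 3 7 8 14 19 11 12 15 16 18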